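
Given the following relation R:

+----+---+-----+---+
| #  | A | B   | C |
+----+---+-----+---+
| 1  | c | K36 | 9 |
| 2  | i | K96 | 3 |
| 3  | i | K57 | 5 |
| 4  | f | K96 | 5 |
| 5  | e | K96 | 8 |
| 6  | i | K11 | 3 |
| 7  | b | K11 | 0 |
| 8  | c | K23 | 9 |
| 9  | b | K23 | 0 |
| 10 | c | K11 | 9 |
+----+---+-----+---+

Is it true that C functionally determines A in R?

No

C=9: rows 1, 8, 10 → A = c, c, c ✓
C=3: rows 2, 6 → A = i, i ✓
C=5: rows 3, 4 → A takes values {i, f} — violation
C=8: row 5 → A = e ✓
C=0: rows 7, 9 → A = b, b ✓
Two rows agree on C but differ on A, so C -> A does not hold.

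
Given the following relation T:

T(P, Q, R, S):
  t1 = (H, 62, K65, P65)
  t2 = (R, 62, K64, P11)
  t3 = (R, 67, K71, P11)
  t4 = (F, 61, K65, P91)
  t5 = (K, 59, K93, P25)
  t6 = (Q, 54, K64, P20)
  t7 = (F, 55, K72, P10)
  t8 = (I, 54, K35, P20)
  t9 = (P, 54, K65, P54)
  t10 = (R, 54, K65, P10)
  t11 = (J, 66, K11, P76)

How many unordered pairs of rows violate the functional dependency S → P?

S=P11: all 2 rows agree on P — 0 pairs.
S=P20: violating pairs (6,8) — 1 pair.
S=P10: violating pairs (7,10) — 1 pair.

2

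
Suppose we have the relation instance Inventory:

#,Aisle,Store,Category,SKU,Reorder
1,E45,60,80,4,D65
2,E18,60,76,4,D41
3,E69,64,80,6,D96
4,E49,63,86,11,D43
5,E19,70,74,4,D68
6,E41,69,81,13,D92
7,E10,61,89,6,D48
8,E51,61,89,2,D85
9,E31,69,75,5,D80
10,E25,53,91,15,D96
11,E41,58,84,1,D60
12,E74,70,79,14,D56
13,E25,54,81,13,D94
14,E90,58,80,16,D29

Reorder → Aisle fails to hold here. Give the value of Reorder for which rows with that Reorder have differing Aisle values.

Reorder=D65: row 1 → Aisle = E45 ✓
Reorder=D41: row 2 → Aisle = E18 ✓
Reorder=D96: rows 3, 10 → Aisle takes values {E69, E25} — violation
Reorder=D43: row 4 → Aisle = E49 ✓
Reorder=D68: row 5 → Aisle = E19 ✓
Reorder=D92: row 6 → Aisle = E41 ✓
Reorder=D48: row 7 → Aisle = E10 ✓
Reorder=D85: row 8 → Aisle = E51 ✓
Reorder=D80: row 9 → Aisle = E31 ✓
Reorder=D60: row 11 → Aisle = E41 ✓
Reorder=D56: row 12 → Aisle = E74 ✓
Reorder=D94: row 13 → Aisle = E25 ✓
Reorder=D29: row 14 → Aisle = E90 ✓
The only Reorder value with inconsistent Aisle is Reorder=D96.

D96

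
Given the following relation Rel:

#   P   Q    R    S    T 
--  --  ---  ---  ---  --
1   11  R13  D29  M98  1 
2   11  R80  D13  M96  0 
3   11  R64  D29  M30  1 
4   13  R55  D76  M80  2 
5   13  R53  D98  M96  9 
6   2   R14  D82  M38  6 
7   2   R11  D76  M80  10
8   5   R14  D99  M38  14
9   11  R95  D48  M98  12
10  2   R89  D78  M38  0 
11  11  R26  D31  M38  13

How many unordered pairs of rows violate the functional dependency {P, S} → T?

2

(P=11, S=M98): violating pairs (1,9) — 1 pair.
(P=2, S=M38): violating pairs (6,10) — 1 pair.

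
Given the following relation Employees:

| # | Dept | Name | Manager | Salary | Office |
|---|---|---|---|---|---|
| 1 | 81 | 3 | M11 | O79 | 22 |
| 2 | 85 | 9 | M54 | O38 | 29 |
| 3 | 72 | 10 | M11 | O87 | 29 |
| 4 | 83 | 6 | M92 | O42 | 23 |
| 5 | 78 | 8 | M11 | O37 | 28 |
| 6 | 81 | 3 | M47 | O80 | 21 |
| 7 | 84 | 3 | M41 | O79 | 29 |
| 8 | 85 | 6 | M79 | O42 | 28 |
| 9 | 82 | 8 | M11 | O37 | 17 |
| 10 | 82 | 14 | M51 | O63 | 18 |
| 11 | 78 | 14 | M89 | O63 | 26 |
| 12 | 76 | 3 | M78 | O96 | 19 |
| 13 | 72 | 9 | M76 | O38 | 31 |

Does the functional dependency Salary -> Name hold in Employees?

Yes

Salary=O79: rows 1, 7 → Name = 3, 3 ✓
Salary=O38: rows 2, 13 → Name = 9, 9 ✓
Salary=O87: row 3 → Name = 10 ✓
Salary=O42: rows 4, 8 → Name = 6, 6 ✓
Salary=O37: rows 5, 9 → Name = 8, 8 ✓
Salary=O80: row 6 → Name = 3 ✓
Salary=O63: rows 10, 11 → Name = 14, 14 ✓
Salary=O96: row 12 → Name = 3 ✓
Every Salary value is associated with a single Name value, so Salary -> Name holds.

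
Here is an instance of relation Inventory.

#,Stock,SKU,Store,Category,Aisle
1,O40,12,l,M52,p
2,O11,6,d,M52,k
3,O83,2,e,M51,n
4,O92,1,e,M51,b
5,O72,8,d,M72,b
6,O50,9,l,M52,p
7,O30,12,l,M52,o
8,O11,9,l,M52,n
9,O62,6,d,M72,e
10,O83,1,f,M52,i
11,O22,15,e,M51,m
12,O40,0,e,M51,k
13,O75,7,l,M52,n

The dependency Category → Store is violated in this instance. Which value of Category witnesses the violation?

Category=M52: rows 1, 2, 6, 7, 8, 10, 13 → Store takes values {l, d, f} — violation
Category=M51: rows 3, 4, 11, 12 → Store = e, e, e, e ✓
Category=M72: rows 5, 9 → Store = d, d ✓
The only Category value with inconsistent Store is Category=M52.

M52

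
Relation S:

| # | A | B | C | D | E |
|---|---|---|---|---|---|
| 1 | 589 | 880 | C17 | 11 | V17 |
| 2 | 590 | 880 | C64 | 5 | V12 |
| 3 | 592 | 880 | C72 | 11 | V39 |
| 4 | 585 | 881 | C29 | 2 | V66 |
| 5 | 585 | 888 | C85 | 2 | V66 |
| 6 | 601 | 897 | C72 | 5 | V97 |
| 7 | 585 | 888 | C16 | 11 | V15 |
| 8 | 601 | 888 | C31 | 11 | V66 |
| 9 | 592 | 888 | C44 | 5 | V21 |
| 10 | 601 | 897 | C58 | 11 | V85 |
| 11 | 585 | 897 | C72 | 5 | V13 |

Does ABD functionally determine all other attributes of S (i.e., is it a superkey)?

Yes

All 11 rows have distinct ABD values, so ABD → (all attributes) holds and ABD is a superkey.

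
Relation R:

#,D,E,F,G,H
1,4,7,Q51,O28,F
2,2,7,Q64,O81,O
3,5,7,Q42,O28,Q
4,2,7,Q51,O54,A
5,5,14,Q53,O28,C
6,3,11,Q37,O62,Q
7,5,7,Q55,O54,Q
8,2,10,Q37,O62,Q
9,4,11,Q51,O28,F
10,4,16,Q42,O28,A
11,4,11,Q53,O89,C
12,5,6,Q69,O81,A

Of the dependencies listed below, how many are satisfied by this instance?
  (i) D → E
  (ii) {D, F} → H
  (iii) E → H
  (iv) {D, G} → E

(i) D → E: D=4: rows 1, 9, 10, 11 → E takes values {7, 11, 16} — violation; D=2: rows 2, 4, 8 → E takes values {7, 10} — violation; D=5: rows 3, 5, 7, 12 → E takes values {7, 14, 6} — violation — fails.
(ii) {D, F} → H: every LHS value maps to a single RHS value — holds.
(iii) E → H: E=7: rows 1, 2, 3, 4, 7 → H takes values {F, O, Q, A} — violation; E=11: rows 6, 9, 11 → H takes values {Q, F, C} — violation — fails.
(iv) {D, G} → E: (D=4, G=O28): rows 1, 9, 10 → E takes values {7, 11, 16} — violation; (D=5, G=O28): rows 3, 5 → E takes values {7, 14} — violation — fails.
1 of the 4 dependencies holds.

1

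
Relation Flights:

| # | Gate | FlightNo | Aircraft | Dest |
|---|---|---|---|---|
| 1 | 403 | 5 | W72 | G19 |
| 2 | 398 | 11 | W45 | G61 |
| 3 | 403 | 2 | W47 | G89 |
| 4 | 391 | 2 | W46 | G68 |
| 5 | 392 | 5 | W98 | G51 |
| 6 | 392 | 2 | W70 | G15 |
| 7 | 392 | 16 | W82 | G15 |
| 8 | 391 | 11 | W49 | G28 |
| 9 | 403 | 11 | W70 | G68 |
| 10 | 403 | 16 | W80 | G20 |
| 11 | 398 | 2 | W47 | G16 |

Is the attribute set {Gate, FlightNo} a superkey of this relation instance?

All 11 rows have distinct {Gate, FlightNo} values, so {Gate, FlightNo} → (all attributes) holds and {Gate, FlightNo} is a superkey.

Yes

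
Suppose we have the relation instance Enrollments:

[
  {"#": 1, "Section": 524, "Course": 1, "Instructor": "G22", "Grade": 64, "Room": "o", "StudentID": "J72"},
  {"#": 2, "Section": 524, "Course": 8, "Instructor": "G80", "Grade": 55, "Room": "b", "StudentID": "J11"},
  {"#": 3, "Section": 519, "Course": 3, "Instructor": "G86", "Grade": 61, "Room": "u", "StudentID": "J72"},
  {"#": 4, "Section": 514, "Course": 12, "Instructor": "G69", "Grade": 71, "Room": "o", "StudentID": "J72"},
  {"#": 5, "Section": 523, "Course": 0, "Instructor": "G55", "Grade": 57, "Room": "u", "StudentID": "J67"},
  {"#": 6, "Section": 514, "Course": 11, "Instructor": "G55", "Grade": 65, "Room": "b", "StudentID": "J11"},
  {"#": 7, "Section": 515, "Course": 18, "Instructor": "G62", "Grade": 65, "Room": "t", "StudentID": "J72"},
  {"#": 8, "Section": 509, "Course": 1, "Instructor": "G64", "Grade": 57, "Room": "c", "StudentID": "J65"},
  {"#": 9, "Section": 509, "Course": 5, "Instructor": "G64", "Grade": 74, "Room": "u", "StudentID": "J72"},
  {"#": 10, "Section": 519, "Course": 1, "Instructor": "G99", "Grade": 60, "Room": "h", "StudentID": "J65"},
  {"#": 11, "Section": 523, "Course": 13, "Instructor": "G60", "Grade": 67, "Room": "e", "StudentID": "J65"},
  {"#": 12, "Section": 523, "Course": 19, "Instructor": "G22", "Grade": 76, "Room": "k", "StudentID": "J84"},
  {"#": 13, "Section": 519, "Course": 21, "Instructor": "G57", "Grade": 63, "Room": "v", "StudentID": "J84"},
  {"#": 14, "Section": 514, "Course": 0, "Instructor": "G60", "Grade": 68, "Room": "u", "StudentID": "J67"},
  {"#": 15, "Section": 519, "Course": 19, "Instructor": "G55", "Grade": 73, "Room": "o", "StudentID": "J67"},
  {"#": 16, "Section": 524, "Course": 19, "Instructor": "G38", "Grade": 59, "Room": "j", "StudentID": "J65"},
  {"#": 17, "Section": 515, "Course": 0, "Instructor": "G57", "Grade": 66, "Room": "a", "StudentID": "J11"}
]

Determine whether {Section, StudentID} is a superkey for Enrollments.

All 17 rows have distinct {Section, StudentID} values, so {Section, StudentID} → (all attributes) holds and {Section, StudentID} is a superkey.

Yes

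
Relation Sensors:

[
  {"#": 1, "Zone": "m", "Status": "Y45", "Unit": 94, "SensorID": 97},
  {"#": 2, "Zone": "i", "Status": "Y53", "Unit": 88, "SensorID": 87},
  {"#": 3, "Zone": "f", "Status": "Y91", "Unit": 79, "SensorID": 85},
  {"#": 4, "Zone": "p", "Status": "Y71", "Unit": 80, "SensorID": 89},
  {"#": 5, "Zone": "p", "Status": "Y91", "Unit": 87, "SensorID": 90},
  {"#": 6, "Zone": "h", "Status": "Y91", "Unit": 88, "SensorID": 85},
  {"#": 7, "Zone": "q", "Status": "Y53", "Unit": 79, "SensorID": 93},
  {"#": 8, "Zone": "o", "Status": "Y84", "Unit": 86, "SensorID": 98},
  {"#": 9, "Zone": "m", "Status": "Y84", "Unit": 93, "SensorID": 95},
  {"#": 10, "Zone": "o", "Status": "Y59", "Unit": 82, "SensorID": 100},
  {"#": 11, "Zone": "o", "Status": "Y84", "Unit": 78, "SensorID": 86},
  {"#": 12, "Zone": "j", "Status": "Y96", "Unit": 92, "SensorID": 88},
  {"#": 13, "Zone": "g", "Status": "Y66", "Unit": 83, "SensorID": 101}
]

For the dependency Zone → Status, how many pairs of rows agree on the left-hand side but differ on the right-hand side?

Zone=m: violating pairs (1,9) — 1 pair.
Zone=p: violating pairs (4,5) — 1 pair.
Zone=o: violating pairs (8,10), (10,11) — 2 pairs.

4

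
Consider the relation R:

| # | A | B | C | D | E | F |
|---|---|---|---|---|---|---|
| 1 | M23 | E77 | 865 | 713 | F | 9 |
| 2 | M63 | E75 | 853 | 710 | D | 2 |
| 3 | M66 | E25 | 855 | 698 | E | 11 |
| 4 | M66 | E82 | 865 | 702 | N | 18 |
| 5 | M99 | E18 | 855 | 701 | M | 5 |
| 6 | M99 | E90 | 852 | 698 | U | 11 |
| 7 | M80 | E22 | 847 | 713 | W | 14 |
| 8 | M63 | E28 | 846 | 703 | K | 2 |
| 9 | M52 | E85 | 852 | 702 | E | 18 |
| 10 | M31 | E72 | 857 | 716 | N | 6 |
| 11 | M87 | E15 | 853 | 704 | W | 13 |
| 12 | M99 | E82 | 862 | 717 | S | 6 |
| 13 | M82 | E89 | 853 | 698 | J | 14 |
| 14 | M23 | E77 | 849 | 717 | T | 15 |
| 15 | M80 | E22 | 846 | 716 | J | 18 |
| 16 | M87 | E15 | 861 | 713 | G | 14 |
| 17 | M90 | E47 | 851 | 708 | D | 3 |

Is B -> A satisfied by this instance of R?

No

B=E77: rows 1, 14 → A = M23, M23 ✓
B=E75: row 2 → A = M63 ✓
B=E25: row 3 → A = M66 ✓
B=E82: rows 4, 12 → A takes values {M66, M99} — violation
B=E18: row 5 → A = M99 ✓
B=E90: row 6 → A = M99 ✓
B=E22: rows 7, 15 → A = M80, M80 ✓
B=E28: row 8 → A = M63 ✓
B=E85: row 9 → A = M52 ✓
B=E72: row 10 → A = M31 ✓
B=E15: rows 11, 16 → A = M87, M87 ✓
B=E89: row 13 → A = M82 ✓
B=E47: row 17 → A = M90 ✓
Two rows agree on B but differ on A, so B -> A does not hold.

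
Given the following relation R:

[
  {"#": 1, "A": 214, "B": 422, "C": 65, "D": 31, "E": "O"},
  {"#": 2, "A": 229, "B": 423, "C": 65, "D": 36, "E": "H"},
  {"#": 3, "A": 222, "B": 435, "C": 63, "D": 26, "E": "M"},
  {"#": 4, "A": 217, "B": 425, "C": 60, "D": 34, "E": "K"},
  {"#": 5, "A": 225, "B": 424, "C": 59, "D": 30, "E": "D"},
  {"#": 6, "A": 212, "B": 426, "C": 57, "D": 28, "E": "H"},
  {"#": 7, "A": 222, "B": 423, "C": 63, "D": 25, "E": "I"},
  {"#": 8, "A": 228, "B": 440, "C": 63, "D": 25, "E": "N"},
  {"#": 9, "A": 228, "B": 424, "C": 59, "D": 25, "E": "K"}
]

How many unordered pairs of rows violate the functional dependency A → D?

A=222: violating pairs (3,7) — 1 pair.
A=228: all 2 rows agree on D — 0 pairs.

1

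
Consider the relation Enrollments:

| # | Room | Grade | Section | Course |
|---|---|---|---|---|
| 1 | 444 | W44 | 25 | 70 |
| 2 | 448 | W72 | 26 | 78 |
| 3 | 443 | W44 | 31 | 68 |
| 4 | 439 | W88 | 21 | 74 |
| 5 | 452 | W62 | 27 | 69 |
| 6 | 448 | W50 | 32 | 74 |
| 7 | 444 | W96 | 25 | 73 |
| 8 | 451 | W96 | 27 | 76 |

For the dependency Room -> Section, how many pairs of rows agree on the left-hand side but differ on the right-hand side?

Room=444: all 2 rows agree on Section — 0 pairs.
Room=448: violating pairs (2,6) — 1 pair.

1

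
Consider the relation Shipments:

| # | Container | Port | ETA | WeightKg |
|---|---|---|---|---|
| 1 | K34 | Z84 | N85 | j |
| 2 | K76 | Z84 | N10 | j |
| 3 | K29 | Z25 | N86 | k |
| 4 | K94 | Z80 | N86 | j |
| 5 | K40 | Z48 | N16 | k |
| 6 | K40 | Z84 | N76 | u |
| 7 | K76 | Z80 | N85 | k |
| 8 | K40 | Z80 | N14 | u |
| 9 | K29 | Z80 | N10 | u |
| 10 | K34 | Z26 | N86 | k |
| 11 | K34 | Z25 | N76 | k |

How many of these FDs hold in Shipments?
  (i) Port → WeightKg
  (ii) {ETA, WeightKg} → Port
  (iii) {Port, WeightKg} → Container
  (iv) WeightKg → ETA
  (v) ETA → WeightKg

(i) Port → WeightKg: Port=Z84: rows 1, 2, 6 → WeightKg takes values {j, u} — violation; Port=Z80: rows 4, 7, 8, 9 → WeightKg takes values {j, k, u} — violation — fails.
(ii) {ETA, WeightKg} → Port: (ETA=N86, WeightKg=k): rows 3, 10 → Port takes values {Z25, Z26} — violation — fails.
(iii) {Port, WeightKg} → Container: (Port=Z84, WeightKg=j): rows 1, 2 → Container takes values {K34, K76} — violation; (Port=Z25, WeightKg=k): rows 3, 11 → Container takes values {K29, K34} — violation; (Port=Z80, WeightKg=u): rows 8, 9 → Container takes values {K40, K29} — violation — fails.
(iv) WeightKg → ETA: WeightKg=j: rows 1, 2, 4 → ETA takes values {N85, N10, N86} — violation; WeightKg=k: rows 3, 5, 7, 10, 11 → ETA takes values {N86, N16, N85, N76} — violation; WeightKg=u: rows 6, 8, 9 → ETA takes values {N76, N14, N10} — violation — fails.
(v) ETA → WeightKg: ETA=N85: rows 1, 7 → WeightKg takes values {j, k} — violation; ETA=N10: rows 2, 9 → WeightKg takes values {j, u} — violation; ETA=N86: rows 3, 4, 10 → WeightKg takes values {k, j} — violation; ETA=N76: rows 6, 11 → WeightKg takes values {u, k} — violation — fails.
None of the 5 dependencies hold.

0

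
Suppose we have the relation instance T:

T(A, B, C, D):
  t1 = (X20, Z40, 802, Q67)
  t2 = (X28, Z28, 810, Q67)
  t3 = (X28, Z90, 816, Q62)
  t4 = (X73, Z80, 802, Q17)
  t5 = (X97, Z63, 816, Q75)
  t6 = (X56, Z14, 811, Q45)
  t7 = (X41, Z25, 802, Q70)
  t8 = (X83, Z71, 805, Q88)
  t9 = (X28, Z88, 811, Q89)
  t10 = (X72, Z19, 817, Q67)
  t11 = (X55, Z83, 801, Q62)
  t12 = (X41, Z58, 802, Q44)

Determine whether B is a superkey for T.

Yes

All 12 rows have distinct B values, so B → (all attributes) holds and B is a superkey.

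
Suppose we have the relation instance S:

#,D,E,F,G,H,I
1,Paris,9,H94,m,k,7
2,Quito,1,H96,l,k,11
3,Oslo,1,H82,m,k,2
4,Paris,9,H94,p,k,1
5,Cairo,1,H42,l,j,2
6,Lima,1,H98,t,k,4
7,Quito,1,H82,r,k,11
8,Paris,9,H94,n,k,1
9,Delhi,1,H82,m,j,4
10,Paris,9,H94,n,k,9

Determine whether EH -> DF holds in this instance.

No

(E=9, H=k): rows 1, 4, 8, 10 → {D,F} = (Paris, H94), (Paris, H94), (Paris, H94), (Paris, H94) ✓
(E=1, H=k): rows 2, 3, 6, 7 → {D,F} takes values {(Quito, H96), (Oslo, H82), (Lima, H98), (Quito, H82)} — violation
(E=1, H=j): rows 5, 9 → {D,F} takes values {(Cairo, H42), (Delhi, H82)} — violation
Two rows agree on EH but differ on DF, so EH -> DF does not hold.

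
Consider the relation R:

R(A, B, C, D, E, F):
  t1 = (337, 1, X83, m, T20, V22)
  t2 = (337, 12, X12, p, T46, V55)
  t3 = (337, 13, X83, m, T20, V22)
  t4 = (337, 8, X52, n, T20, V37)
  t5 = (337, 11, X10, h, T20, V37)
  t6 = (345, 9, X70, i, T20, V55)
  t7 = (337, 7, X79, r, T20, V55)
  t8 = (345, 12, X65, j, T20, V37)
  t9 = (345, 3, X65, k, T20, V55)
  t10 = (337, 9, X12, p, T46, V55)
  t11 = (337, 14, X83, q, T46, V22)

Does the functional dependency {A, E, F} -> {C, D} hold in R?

(A=337, E=T20, F=V22): rows 1, 3 → {C,D} = (X83, m), (X83, m) ✓
(A=337, E=T46, F=V55): rows 2, 10 → {C,D} = (X12, p), (X12, p) ✓
(A=337, E=T20, F=V37): rows 4, 5 → {C,D} takes values {(X52, n), (X10, h)} — violation
(A=345, E=T20, F=V55): rows 6, 9 → {C,D} takes values {(X70, i), (X65, k)} — violation
(A=337, E=T20, F=V55): row 7 → {C,D} = (X79, r) ✓
(A=345, E=T20, F=V37): row 8 → {C,D} = (X65, j) ✓
(A=337, E=T46, F=V22): row 11 → {C,D} = (X83, q) ✓
Two rows agree on {A, E, F} but differ on {C, D}, so {A, E, F} -> {C, D} does not hold.

No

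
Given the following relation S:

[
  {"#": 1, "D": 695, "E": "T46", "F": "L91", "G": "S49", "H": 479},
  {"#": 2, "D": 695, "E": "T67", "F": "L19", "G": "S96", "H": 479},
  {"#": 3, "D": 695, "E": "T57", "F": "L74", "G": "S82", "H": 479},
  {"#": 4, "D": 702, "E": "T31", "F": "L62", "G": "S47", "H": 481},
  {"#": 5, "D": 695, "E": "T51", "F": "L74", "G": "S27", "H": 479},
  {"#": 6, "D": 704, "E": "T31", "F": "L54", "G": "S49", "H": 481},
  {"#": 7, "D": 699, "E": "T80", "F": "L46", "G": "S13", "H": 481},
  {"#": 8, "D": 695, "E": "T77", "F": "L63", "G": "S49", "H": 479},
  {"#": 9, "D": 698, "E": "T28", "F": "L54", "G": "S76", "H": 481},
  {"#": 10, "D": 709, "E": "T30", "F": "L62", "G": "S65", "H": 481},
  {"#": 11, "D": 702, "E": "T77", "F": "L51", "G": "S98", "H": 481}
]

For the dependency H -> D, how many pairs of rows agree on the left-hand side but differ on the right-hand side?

H=479: all 5 rows agree on D — 0 pairs.
H=481: violating pairs (4,6), (4,7), (4,9), (4,10), (6,7), (6,9), (6,10), (6,11), (7,9), (7,10), (7,11), (9,10), (9,11), (10,11) — 14 pairs.

14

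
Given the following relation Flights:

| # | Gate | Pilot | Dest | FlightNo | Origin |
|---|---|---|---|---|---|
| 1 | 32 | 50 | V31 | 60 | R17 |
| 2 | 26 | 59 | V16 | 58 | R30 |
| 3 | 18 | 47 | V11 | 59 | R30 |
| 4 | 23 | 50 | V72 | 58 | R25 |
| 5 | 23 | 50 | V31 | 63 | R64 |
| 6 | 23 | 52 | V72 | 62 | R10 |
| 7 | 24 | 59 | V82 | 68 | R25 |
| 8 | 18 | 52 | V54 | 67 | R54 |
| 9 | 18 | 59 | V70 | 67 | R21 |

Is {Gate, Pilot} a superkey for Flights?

Rows 4 and 5 have the same {Gate, Pilot} value (Gate=23, Pilot=50) but are distinct tuples, so {Gate, Pilot} does not determine every attribute — not a superkey.

No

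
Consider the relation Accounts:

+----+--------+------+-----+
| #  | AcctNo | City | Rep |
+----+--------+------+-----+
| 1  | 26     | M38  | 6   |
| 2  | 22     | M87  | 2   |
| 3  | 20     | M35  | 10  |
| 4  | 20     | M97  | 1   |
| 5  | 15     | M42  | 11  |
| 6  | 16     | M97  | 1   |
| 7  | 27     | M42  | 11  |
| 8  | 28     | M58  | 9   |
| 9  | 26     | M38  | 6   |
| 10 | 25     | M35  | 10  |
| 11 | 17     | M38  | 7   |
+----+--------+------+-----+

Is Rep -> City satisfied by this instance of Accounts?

Rep=6: rows 1, 9 → City = M38, M38 ✓
Rep=2: row 2 → City = M87 ✓
Rep=10: rows 3, 10 → City = M35, M35 ✓
Rep=1: rows 4, 6 → City = M97, M97 ✓
Rep=11: rows 5, 7 → City = M42, M42 ✓
Rep=9: row 8 → City = M58 ✓
Rep=7: row 11 → City = M38 ✓
Every Rep value is associated with a single City value, so Rep -> City holds.

Yes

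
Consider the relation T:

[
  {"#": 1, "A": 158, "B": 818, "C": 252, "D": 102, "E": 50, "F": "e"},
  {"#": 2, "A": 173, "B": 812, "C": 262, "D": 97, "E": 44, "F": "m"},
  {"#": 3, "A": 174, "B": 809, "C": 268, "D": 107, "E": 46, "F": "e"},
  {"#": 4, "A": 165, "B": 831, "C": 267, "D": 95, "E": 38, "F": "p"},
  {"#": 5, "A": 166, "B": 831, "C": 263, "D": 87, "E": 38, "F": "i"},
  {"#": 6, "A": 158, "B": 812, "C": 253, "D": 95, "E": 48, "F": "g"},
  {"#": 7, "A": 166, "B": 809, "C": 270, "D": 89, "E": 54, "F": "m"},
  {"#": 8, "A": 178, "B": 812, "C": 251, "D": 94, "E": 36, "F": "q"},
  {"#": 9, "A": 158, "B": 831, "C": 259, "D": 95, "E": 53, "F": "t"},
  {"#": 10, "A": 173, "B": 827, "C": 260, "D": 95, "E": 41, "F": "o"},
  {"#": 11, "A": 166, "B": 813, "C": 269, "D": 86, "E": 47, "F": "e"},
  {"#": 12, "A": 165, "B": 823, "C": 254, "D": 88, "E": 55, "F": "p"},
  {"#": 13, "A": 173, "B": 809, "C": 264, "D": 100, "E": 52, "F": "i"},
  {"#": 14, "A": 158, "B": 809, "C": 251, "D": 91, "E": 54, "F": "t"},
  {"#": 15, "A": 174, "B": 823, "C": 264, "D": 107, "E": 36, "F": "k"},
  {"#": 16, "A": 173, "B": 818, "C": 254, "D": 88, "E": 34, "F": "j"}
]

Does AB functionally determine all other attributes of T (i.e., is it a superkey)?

All 16 rows have distinct AB values, so AB → (all attributes) holds and AB is a superkey.

Yes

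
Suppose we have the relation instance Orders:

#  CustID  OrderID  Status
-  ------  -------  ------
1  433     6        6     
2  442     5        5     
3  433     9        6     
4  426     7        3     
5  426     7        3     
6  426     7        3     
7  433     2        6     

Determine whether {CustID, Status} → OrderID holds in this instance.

(CustID=433, Status=6): rows 1, 3, 7 → OrderID takes values {6, 9, 2} — violation
(CustID=442, Status=5): row 2 → OrderID = 5 ✓
(CustID=426, Status=3): rows 4, 5, 6 → OrderID = 7, 7, 7 ✓
Two rows agree on {CustID, Status} but differ on OrderID, so {CustID, Status} → OrderID does not hold.

No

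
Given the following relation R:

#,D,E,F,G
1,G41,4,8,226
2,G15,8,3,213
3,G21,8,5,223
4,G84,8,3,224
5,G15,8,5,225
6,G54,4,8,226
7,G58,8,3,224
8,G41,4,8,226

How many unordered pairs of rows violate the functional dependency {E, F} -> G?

3

(E=4, F=8): all 3 rows agree on G — 0 pairs.
(E=8, F=3): violating pairs (2,4), (2,7) — 2 pairs.
(E=8, F=5): violating pairs (3,5) — 1 pair.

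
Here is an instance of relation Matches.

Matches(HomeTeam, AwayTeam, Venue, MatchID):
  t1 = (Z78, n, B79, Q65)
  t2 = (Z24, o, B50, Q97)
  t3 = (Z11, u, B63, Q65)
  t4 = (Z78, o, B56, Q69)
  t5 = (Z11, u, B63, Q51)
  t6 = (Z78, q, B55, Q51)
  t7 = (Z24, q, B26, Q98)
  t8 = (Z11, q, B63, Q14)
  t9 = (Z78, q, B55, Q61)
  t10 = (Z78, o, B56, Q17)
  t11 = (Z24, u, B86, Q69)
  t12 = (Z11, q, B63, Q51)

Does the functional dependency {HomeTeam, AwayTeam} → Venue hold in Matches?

(HomeTeam=Z78, AwayTeam=n): row 1 → Venue = B79 ✓
(HomeTeam=Z24, AwayTeam=o): row 2 → Venue = B50 ✓
(HomeTeam=Z11, AwayTeam=u): rows 3, 5 → Venue = B63, B63 ✓
(HomeTeam=Z78, AwayTeam=o): rows 4, 10 → Venue = B56, B56 ✓
(HomeTeam=Z78, AwayTeam=q): rows 6, 9 → Venue = B55, B55 ✓
(HomeTeam=Z24, AwayTeam=q): row 7 → Venue = B26 ✓
(HomeTeam=Z11, AwayTeam=q): rows 8, 12 → Venue = B63, B63 ✓
(HomeTeam=Z24, AwayTeam=u): row 11 → Venue = B86 ✓
Every {HomeTeam, AwayTeam} value is associated with a single Venue value, so {HomeTeam, AwayTeam} → Venue holds.

Yes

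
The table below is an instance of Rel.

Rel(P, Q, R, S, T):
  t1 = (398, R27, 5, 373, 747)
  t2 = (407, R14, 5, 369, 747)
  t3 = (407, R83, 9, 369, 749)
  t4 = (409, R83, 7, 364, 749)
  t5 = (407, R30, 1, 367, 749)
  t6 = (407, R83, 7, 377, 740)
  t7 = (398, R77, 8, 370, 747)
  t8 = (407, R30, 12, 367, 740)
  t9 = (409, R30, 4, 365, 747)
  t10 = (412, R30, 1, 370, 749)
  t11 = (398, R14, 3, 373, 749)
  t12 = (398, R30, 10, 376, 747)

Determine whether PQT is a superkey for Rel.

Yes

All 12 rows have distinct PQT values, so PQT → (all attributes) holds and PQT is a superkey.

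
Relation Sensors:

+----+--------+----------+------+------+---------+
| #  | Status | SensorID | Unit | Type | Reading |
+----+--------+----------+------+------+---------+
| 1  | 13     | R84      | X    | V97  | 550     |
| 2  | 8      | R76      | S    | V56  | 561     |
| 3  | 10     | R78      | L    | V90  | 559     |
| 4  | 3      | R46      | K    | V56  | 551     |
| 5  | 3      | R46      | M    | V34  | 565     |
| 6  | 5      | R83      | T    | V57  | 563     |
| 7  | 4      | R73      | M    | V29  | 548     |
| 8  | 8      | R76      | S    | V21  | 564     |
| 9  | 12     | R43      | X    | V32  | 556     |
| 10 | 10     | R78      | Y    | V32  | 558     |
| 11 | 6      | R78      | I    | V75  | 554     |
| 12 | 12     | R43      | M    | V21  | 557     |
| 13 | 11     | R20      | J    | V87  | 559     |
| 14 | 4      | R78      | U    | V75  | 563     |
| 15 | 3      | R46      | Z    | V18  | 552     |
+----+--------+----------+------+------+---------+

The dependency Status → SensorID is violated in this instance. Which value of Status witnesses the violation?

4

Status=13: row 1 → SensorID = R84 ✓
Status=8: rows 2, 8 → SensorID = R76, R76 ✓
Status=10: rows 3, 10 → SensorID = R78, R78 ✓
Status=3: rows 4, 5, 15 → SensorID = R46, R46, R46 ✓
Status=5: row 6 → SensorID = R83 ✓
Status=4: rows 7, 14 → SensorID takes values {R73, R78} — violation
Status=12: rows 9, 12 → SensorID = R43, R43 ✓
Status=6: row 11 → SensorID = R78 ✓
Status=11: row 13 → SensorID = R20 ✓
The only Status value with inconsistent SensorID is Status=4.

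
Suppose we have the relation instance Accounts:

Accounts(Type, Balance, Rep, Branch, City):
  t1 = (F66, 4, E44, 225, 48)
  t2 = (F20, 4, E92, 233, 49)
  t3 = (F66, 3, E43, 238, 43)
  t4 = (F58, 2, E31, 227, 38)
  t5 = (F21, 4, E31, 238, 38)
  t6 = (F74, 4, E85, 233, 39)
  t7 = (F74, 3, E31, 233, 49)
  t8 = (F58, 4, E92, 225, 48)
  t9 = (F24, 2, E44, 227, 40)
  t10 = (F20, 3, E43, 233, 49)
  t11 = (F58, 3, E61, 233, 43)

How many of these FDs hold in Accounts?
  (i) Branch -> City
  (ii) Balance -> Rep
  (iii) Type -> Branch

(i) Branch -> City: Branch=233: rows 2, 6, 7, 10, 11 → City takes values {49, 39, 43} — violation; Branch=238: rows 3, 5 → City takes values {43, 38} — violation; Branch=227: rows 4, 9 → City takes values {38, 40} — violation — fails.
(ii) Balance -> Rep: Balance=4: rows 1, 2, 5, 6, 8 → Rep takes values {E44, E92, E31, E85} — violation; Balance=3: rows 3, 7, 10, 11 → Rep takes values {E43, E31, E61} — violation; Balance=2: rows 4, 9 → Rep takes values {E31, E44} — violation — fails.
(iii) Type -> Branch: Type=F66: rows 1, 3 → Branch takes values {225, 238} — violation; Type=F58: rows 4, 8, 11 → Branch takes values {227, 225, 233} — violation — fails.
None of the 3 dependencies hold.

0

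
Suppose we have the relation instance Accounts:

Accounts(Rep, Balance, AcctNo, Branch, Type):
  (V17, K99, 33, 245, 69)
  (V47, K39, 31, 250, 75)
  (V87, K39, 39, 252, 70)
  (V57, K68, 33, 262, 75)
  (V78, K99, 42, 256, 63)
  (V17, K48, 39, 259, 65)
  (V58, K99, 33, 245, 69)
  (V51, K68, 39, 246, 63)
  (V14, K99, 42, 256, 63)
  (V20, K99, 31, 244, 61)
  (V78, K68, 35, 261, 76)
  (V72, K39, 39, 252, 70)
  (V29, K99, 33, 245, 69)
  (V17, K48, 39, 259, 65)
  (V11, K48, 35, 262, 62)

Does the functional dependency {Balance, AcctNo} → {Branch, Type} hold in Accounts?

(Balance=K99, AcctNo=33): 3 rows → {Branch,Type} = (245, 69), (245, 69), (245, 69) ✓
(Balance=K39, AcctNo=31): 1 row → {Branch,Type} = (250, 75) ✓
(Balance=K39, AcctNo=39): 2 rows → {Branch,Type} = (252, 70), (252, 70) ✓
(Balance=K68, AcctNo=33): 1 row → {Branch,Type} = (262, 75) ✓
(Balance=K99, AcctNo=42): 2 rows → {Branch,Type} = (256, 63), (256, 63) ✓
(Balance=K48, AcctNo=39): 2 rows → {Branch,Type} = (259, 65), (259, 65) ✓
(Balance=K68, AcctNo=39): 1 row → {Branch,Type} = (246, 63) ✓
(Balance=K99, AcctNo=31): 1 row → {Branch,Type} = (244, 61) ✓
(Balance=K68, AcctNo=35): 1 row → {Branch,Type} = (261, 76) ✓
(Balance=K48, AcctNo=35): 1 row → {Branch,Type} = (262, 62) ✓
Every {Balance, AcctNo} value is associated with a single {Branch, Type} value, so {Balance, AcctNo} → {Branch, Type} holds.

Yes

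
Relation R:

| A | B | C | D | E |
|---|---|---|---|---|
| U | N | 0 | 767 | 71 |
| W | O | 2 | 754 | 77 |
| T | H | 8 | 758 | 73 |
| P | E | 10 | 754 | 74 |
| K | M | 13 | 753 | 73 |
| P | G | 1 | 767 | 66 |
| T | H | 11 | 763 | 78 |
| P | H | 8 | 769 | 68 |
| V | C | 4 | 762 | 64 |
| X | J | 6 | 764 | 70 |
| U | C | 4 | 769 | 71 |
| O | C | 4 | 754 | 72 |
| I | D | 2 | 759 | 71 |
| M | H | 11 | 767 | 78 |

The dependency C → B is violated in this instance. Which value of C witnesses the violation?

C=0: 1 row → B = N ✓
C=2: 2 rows → B takes values {O, D} — violation
C=8: 2 rows → B = H, H ✓
C=10: 1 row → B = E ✓
C=13: 1 row → B = M ✓
C=1: 1 row → B = G ✓
C=11: 2 rows → B = H, H ✓
C=4: 3 rows → B = C, C, C ✓
C=6: 1 row → B = J ✓
The only C value with inconsistent B is C=2.

2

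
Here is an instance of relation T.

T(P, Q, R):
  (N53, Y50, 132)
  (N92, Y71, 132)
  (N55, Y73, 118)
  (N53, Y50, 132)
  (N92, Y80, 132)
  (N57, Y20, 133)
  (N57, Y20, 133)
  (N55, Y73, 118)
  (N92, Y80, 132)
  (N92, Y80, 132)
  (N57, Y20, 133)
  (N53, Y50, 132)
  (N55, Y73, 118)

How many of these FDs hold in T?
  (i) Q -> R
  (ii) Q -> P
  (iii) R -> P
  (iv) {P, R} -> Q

2

(i) Q -> R: every LHS value maps to a single RHS value — holds.
(ii) Q -> P: every LHS value maps to a single RHS value — holds.
(iii) R -> P: R=132: 7 rows → P takes values {N53, N92} — violation — fails.
(iv) {P, R} -> Q: (P=N92, R=132): 4 rows → Q takes values {Y71, Y80} — violation — fails.
2 of the 4 dependencies hold.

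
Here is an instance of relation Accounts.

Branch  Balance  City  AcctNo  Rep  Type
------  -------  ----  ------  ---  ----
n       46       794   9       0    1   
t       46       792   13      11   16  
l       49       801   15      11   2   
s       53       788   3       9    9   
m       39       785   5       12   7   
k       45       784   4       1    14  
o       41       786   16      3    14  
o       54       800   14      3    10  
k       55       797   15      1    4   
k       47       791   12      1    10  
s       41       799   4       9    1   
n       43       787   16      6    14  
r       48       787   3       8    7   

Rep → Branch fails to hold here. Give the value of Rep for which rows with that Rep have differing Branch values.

11

Rep=0: 1 row → Branch = n ✓
Rep=11: 2 rows → Branch takes values {t, l} — violation
Rep=9: 2 rows → Branch = s, s ✓
Rep=12: 1 row → Branch = m ✓
Rep=1: 3 rows → Branch = k, k, k ✓
Rep=3: 2 rows → Branch = o, o ✓
Rep=6: 1 row → Branch = n ✓
Rep=8: 1 row → Branch = r ✓
The only Rep value with inconsistent Branch is Rep=11.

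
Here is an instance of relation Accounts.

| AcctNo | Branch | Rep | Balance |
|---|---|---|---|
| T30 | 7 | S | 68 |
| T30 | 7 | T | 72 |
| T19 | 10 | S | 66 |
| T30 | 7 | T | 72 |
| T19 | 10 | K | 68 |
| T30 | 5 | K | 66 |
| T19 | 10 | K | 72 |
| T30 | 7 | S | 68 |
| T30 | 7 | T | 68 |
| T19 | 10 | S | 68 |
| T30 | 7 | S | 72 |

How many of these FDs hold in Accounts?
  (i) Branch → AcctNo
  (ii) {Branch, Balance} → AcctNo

2

(i) Branch → AcctNo: every LHS value maps to a single RHS value — holds.
(ii) {Branch, Balance} → AcctNo: every LHS value maps to a single RHS value — holds.
2 of the 2 dependencies hold.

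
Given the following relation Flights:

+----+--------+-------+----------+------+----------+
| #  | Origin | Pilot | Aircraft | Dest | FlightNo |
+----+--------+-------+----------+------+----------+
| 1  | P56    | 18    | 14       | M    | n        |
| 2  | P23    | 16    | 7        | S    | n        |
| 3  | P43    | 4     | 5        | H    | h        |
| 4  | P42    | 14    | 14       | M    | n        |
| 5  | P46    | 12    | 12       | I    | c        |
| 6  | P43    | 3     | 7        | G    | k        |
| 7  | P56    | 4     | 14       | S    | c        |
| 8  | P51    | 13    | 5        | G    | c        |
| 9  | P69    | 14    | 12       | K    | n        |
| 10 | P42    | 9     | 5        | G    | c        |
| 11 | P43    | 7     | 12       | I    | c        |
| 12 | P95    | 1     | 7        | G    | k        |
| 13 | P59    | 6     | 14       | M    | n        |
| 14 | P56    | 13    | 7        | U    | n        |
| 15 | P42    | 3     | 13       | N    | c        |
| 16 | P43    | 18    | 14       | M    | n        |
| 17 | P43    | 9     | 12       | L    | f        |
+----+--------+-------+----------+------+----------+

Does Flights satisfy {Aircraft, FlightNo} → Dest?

(Aircraft=14, FlightNo=n): rows 1, 4, 13, 16 → Dest = M, M, M, M ✓
(Aircraft=7, FlightNo=n): rows 2, 14 → Dest takes values {S, U} — violation
(Aircraft=5, FlightNo=h): row 3 → Dest = H ✓
(Aircraft=12, FlightNo=c): rows 5, 11 → Dest = I, I ✓
(Aircraft=7, FlightNo=k): rows 6, 12 → Dest = G, G ✓
(Aircraft=14, FlightNo=c): row 7 → Dest = S ✓
(Aircraft=5, FlightNo=c): rows 8, 10 → Dest = G, G ✓
(Aircraft=12, FlightNo=n): row 9 → Dest = K ✓
(Aircraft=13, FlightNo=c): row 15 → Dest = N ✓
(Aircraft=12, FlightNo=f): row 17 → Dest = L ✓
Two rows agree on {Aircraft, FlightNo} but differ on Dest, so {Aircraft, FlightNo} → Dest does not hold.

No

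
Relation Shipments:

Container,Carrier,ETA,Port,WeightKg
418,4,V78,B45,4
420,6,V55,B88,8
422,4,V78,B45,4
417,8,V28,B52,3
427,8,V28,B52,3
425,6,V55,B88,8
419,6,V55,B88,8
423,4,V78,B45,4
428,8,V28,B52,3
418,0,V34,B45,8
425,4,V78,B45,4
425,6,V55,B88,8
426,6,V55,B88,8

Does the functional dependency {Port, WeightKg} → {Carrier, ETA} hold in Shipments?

Yes

(Port=B45, WeightKg=4): 4 rows → {Carrier,ETA} = (4, V78), (4, V78), (4, V78), (4, V78) ✓
(Port=B88, WeightKg=8): 5 rows → {Carrier,ETA} = (6, V55), (6, V55), (6, V55), (6, V55), (6, V55) ✓
(Port=B52, WeightKg=3): 3 rows → {Carrier,ETA} = (8, V28), (8, V28), (8, V28) ✓
(Port=B45, WeightKg=8): 1 row → {Carrier,ETA} = (0, V34) ✓
Every {Port, WeightKg} value is associated with a single {Carrier, ETA} value, so {Port, WeightKg} → {Carrier, ETA} holds.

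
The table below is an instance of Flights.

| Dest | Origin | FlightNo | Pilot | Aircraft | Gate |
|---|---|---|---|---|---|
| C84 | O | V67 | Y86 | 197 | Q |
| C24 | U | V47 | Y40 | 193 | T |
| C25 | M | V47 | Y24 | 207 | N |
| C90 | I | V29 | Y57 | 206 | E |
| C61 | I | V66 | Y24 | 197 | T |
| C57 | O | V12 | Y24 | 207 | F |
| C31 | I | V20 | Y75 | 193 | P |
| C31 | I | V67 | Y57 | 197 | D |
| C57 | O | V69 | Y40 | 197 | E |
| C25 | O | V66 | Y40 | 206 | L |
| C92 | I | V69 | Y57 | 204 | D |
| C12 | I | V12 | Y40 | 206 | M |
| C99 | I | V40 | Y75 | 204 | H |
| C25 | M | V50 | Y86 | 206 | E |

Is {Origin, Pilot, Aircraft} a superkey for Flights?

Yes

All 14 rows have distinct {Origin, Pilot, Aircraft} values, so {Origin, Pilot, Aircraft} → (all attributes) holds and {Origin, Pilot, Aircraft} is a superkey.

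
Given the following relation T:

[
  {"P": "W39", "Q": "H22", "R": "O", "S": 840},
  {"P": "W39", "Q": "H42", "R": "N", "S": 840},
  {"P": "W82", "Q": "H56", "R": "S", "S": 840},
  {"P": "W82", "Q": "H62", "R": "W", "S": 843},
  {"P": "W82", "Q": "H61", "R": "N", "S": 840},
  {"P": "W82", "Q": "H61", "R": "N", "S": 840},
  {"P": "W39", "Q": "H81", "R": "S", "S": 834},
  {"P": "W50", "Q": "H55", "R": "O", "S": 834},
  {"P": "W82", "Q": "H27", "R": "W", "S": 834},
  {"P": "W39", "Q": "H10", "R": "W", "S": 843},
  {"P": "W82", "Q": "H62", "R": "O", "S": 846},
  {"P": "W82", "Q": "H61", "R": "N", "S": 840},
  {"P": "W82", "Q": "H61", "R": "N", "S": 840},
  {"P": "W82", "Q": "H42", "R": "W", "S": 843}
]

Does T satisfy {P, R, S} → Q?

(P=W39, R=O, S=840): 1 row → Q = H22 ✓
(P=W39, R=N, S=840): 1 row → Q = H42 ✓
(P=W82, R=S, S=840): 1 row → Q = H56 ✓
(P=W82, R=W, S=843): 2 rows → Q takes values {H62, H42} — violation
(P=W82, R=N, S=840): 4 rows → Q = H61, H61, H61, H61 ✓
(P=W39, R=S, S=834): 1 row → Q = H81 ✓
(P=W50, R=O, S=834): 1 row → Q = H55 ✓
(P=W82, R=W, S=834): 1 row → Q = H27 ✓
(P=W39, R=W, S=843): 1 row → Q = H10 ✓
(P=W82, R=O, S=846): 1 row → Q = H62 ✓
Two rows agree on {P, R, S} but differ on Q, so {P, R, S} → Q does not hold.

No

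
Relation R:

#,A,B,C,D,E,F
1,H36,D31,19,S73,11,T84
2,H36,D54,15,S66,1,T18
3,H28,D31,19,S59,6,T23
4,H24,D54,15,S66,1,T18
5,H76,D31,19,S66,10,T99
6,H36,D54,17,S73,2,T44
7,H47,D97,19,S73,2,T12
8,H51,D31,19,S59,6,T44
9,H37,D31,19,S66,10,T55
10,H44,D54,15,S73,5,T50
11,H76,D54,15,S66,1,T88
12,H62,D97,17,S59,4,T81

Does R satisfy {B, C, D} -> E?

(B=D31, C=19, D=S73): row 1 → E = 11 ✓
(B=D54, C=15, D=S66): rows 2, 4, 11 → E = 1, 1, 1 ✓
(B=D31, C=19, D=S59): rows 3, 8 → E = 6, 6 ✓
(B=D31, C=19, D=S66): rows 5, 9 → E = 10, 10 ✓
(B=D54, C=17, D=S73): row 6 → E = 2 ✓
(B=D97, C=19, D=S73): row 7 → E = 2 ✓
(B=D54, C=15, D=S73): row 10 → E = 5 ✓
(B=D97, C=17, D=S59): row 12 → E = 4 ✓
Every {B, C, D} value is associated with a single E value, so {B, C, D} -> E holds.

Yes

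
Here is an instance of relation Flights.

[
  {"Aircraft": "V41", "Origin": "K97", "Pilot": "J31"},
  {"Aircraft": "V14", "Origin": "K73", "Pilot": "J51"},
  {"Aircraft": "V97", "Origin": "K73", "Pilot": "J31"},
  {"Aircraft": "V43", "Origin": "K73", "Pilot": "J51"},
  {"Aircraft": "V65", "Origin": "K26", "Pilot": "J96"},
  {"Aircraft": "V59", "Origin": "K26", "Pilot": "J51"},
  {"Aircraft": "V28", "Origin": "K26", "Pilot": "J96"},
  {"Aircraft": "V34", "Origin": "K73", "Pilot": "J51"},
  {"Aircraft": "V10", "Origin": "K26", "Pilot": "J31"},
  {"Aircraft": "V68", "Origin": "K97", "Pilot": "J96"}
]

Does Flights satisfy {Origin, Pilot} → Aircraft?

(Origin=K97, Pilot=J31): 1 row → Aircraft = V41 ✓
(Origin=K73, Pilot=J51): 3 rows → Aircraft takes values {V14, V43, V34} — violation
(Origin=K73, Pilot=J31): 1 row → Aircraft = V97 ✓
(Origin=K26, Pilot=J96): 2 rows → Aircraft takes values {V65, V28} — violation
(Origin=K26, Pilot=J51): 1 row → Aircraft = V59 ✓
(Origin=K26, Pilot=J31): 1 row → Aircraft = V10 ✓
(Origin=K97, Pilot=J96): 1 row → Aircraft = V68 ✓
Two rows agree on {Origin, Pilot} but differ on Aircraft, so {Origin, Pilot} → Aircraft does not hold.

No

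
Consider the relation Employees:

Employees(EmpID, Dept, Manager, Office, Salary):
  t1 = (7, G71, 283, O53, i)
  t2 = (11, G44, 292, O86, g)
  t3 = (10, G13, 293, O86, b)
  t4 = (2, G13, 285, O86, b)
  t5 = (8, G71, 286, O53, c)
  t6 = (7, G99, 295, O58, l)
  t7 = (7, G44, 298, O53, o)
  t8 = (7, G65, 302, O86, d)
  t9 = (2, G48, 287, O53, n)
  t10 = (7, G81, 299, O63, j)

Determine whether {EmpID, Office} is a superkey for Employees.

No

Rows 1 and 7 have the same {EmpID, Office} value (EmpID=7, Office=O53) but are distinct tuples, so {EmpID, Office} does not determine every attribute — not a superkey.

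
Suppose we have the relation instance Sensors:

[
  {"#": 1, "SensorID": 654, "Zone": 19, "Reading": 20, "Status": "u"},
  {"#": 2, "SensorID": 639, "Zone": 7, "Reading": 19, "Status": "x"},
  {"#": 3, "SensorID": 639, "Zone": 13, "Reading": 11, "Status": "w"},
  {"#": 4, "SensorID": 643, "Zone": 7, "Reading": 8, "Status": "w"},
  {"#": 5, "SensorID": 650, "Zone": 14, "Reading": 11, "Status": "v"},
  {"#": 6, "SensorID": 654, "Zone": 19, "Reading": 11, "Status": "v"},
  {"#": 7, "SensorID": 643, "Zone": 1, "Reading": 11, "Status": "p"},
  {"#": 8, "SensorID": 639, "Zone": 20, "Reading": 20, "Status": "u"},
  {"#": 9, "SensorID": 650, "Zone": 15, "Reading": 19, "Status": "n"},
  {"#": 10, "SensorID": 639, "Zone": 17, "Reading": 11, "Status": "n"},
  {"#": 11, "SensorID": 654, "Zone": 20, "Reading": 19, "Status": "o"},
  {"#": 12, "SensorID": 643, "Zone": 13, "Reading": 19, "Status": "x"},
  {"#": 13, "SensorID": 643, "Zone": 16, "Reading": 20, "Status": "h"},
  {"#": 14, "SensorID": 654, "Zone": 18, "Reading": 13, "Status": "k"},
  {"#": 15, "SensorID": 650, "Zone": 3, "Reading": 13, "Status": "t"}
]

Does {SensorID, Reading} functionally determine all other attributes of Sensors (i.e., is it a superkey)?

Rows 3 and 10 have the same {SensorID, Reading} value (SensorID=639, Reading=11) but are distinct tuples, so {SensorID, Reading} does not determine every attribute — not a superkey.

No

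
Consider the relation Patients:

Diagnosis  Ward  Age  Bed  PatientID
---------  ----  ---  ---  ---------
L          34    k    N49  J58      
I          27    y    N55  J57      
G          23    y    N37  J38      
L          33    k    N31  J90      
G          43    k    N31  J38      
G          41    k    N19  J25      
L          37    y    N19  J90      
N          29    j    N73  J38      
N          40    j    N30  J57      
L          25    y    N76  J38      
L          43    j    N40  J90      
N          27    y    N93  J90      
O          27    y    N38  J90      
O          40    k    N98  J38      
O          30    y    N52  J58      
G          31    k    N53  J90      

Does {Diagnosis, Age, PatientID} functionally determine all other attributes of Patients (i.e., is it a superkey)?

Yes

All 16 rows have distinct {Diagnosis, Age, PatientID} values, so {Diagnosis, Age, PatientID} → (all attributes) holds and {Diagnosis, Age, PatientID} is a superkey.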